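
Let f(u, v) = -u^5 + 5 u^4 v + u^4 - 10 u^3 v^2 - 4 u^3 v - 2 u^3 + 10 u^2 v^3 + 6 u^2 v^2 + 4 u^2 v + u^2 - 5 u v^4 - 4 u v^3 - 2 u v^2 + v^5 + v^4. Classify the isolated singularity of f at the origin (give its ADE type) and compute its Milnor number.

Type A_4, Milnor number mu = 4.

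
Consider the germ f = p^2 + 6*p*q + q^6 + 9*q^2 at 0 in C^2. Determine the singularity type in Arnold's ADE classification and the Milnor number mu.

The Hessian of f at 0 is [[2, 6], [6, 18]] with rank 1, so corank 1. A Groebner basis of the Jacobian ideal J(f) in C{p,q} is {q^5, p + 3*q}; counting standard monomials gives mu = 5. Corank 1: A-series; mu = 5 gives A_5.

Type A_5, Milnor number mu = 5.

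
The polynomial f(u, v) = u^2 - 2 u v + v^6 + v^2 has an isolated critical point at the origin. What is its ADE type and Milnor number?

The Hessian of f at 0 has rank 1. Corank 1: A-series; mu = 5 gives A_5.

Type A5, Milnor number mu = 5.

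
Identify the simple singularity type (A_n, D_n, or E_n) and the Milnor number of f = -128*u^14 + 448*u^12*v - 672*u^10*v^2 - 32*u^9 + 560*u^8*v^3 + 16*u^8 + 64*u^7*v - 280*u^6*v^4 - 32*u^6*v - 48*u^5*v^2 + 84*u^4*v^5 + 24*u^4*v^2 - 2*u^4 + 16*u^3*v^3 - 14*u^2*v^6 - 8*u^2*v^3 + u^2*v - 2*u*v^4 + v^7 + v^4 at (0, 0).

Type D5, Milnor number mu = 5.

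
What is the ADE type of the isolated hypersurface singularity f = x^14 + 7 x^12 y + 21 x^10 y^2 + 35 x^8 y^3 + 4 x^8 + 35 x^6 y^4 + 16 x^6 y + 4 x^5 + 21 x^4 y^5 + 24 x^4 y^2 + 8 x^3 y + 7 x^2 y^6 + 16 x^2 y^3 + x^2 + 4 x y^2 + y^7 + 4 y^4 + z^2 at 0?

The Hessian of f at 0 has rank 2. Corank 1: A-series; mu = 6 gives A_6.

A_{6}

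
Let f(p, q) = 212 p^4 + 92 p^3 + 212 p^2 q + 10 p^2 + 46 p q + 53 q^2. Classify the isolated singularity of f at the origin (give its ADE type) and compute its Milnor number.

Type A1, Milnor number mu = 1.

The Hessian of f at 0 has rank 2. Corank 0: nondegenerate Morse point, so A_1.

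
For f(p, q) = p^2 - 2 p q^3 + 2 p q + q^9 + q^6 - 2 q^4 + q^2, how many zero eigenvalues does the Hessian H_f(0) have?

1

Hessian at 0 has rank 1.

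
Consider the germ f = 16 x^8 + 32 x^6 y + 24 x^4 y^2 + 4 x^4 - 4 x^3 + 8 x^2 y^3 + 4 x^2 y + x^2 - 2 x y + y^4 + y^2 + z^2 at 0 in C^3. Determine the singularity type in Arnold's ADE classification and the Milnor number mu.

Type A_3, Milnor number mu = 3.

The Hessian of f at 0 has rank 2. Corank 1: A-series; mu = 3 gives A_3.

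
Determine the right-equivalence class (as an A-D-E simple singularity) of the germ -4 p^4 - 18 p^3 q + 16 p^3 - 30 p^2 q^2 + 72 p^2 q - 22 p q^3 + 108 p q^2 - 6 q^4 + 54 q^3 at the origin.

The Hessian of f at 0 is [[0, 0], [0, 0]] with rank 0, so corank 2. A Groebner basis of the Jacobian ideal J(f) in C{p,q} is {768*p^2 + 2304*p*q + q^4 + 8*q^3 + 1728*q^2, p^3 - 180*p^2 - 540*p*q + 3*q^3/2 - 405*q^2, p^2*q + 88*p^2 + 264*p*q - 4*q^3/3 + 198*q^2, -32*p^2 + p*q^2 - 96*p*q + 7*q^3/6 - 72*q^2}; counting standard monomials gives mu = 7. Corank 2; j^3 = 2*(2*p + 3*q)^3 is a perfect cube, so E-series; the 4-jet and mu = 7 give E_7.

E_{7}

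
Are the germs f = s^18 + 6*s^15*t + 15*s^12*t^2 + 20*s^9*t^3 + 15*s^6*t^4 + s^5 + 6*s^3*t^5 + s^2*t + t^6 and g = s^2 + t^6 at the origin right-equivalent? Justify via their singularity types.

The Hessian of f at 0 is [[0, 0], [0, 0]] with rank 0, so corank 2. A Groebner basis of the Jacobian ideal J(f) in C{s,t} is {s^2/6 + t^5, s^3, s*t}; counting standard monomials gives mu = 7. Corank 2; j^3 = s^2*t has shape L^2 M (L != M), so D-series; mu = 7 gives D_7. The Hessian of g at 0 is [[2, 0], [0, 0]] with rank 1, so corank 1. A Groebner basis of the Jacobian ideal J(g) in C{s,t} is {t^5, s}; counting standard monomials gives mu = 5. Corank 1: A-series; mu = 5 gives A_5. f is D_7 but g is A_5, hence not right-equivalent.

No.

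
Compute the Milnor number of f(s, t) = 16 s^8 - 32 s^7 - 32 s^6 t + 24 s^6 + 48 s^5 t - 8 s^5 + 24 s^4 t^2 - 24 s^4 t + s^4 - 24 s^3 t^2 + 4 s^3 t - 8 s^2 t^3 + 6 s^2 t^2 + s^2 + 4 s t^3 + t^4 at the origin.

The Hessian of f at 0 has rank 1. Corank 1: A-series; mu = 3 gives A_3.

3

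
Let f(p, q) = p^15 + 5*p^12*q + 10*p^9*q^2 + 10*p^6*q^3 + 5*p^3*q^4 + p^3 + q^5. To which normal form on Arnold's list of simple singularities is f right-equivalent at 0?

E_8

The Hessian of f at 0 has rank 0. Corank 2; j^3 = p^3 is a perfect cube, so E-series; the 5-jet and mu = 8 give E_8.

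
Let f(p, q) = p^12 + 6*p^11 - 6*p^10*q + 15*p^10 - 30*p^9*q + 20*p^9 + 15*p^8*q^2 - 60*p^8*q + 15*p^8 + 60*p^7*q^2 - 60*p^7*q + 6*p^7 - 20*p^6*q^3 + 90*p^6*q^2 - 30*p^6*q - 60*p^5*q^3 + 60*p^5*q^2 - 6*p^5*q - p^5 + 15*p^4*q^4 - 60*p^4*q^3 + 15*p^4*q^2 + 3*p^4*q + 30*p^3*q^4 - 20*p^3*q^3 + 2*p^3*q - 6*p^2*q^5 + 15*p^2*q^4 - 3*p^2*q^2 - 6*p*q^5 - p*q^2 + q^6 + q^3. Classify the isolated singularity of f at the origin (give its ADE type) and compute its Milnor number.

Type D_7, Milnor number mu = 7.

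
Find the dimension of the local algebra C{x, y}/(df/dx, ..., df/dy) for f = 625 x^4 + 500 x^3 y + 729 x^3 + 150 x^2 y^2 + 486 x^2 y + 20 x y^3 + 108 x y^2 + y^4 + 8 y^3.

The Hessian of f at 0 is [[0, 0], [0, 0]] with rank 0, so corank 2. A Groebner basis of the Jacobian ideal J(f) in C{x,y} is {y^4, x*y^2 + 29*y^3/135, x^2 + 4*x*y/9 + 4*y^2/81}; counting standard monomials gives mu = 6. Corank 2; j^3 = (9*x + 2*y)^3 is a perfect cube, so E-series; the 4-jet and mu = 6 give E_6.

6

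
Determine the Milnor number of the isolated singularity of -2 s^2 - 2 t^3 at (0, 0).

The Hessian of f at 0 is [[-4, 0], [0, 0]] with rank 1, so corank 1. A Groebner basis of the Jacobian ideal J(f) in C{s,t} is {t^2, s}; counting standard monomials gives mu = 2. Corank 1: A-series; mu = 2 gives A_2.

2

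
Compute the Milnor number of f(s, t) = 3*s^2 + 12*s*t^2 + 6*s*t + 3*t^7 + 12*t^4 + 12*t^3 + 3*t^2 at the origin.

6

The Hessian of f at 0 has rank 1. Corank 1: A-series; mu = 6 gives A_6.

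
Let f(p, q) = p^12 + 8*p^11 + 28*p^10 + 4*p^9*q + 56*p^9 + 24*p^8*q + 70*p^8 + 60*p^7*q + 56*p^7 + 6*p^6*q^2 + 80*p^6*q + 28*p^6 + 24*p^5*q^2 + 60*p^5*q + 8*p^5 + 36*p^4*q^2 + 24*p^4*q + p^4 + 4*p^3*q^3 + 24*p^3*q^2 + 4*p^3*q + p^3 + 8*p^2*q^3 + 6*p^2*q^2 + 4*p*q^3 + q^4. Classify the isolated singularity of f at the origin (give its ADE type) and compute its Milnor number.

The Hessian of f at 0 is [[0, 0], [0, 0]] with rank 0, so corank 2. A Groebner basis of the Jacobian ideal J(f) in C{p,q} is {q^4, p*q^2 + q^3/3, p^2}; counting standard monomials gives mu = 6. Corank 2; j^3 = p^3 is a perfect cube, so E-series; the 4-jet and mu = 6 give E_6.

Type E_6, Milnor number mu = 6.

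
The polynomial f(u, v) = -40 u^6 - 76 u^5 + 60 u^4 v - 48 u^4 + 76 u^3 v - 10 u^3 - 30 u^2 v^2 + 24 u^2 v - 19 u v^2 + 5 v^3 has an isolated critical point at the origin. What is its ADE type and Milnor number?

Type D_4, Milnor number mu = 4.

The Hessian of f at 0 is [[0, 0], [0, 0]] with rank 0, so corank 2. A Groebner basis of the Jacobian ideal J(f) in C{u,v} is {v^3, u^2 - v^2/6, u*v - v^2/2}; counting standard monomials gives mu = 4. Corank 2; j^3 = -(u - v)*(10*u^2 - 14*u*v + 5*v^2) splits into three distinct lines over C (the quadratic factor has nonzero discriminant), so D_4.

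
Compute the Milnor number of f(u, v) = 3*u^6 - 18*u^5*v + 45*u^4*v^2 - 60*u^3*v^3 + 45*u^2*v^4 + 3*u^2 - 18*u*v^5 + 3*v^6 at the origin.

5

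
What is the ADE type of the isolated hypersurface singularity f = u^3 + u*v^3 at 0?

E_7

The Hessian of f at 0 is [[0, 0], [0, 0]] with rank 0, so corank 2. A Groebner basis of the Jacobian ideal J(f) in C{u,v} is {u^3, u*v^2, 3*u^2 + v^3}; counting standard monomials gives mu = 7. Corank 2; j^3 = u^3 is a perfect cube, so E-series; the 4-jet and mu = 7 give E_7.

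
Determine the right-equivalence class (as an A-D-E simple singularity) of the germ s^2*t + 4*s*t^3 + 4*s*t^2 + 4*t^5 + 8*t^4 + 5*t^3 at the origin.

D_4

The Hessian of f at 0 has rank 0. Corank 2; j^3 = t*(s^2 + 4*s*t + 5*t^2) splits into three distinct lines over C (the quadratic factor has nonzero discriminant), so D_4.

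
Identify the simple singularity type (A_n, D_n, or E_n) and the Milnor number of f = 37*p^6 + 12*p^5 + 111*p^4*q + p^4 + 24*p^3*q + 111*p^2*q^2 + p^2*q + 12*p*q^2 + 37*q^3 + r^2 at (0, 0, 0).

The Hessian of f at 0 has rank 1. Corank 2; j^3 = q*(p^2 + 12*p*q + 37*q^2) splits into three distinct lines over C (the quadratic factor has nonzero discriminant), so D_4.

Type D_4, Milnor number mu = 4.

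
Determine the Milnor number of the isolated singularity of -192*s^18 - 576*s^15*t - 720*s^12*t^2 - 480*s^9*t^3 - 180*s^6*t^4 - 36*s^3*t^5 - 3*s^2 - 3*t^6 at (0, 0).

5

The Hessian of f at 0 is [[-6, 0], [0, 0]] with rank 1, so corank 1. A Groebner basis of the Jacobian ideal J(f) in C{s,t} is {t^5, s}; counting standard monomials gives mu = 5. Corank 1: A-series; mu = 5 gives A_5.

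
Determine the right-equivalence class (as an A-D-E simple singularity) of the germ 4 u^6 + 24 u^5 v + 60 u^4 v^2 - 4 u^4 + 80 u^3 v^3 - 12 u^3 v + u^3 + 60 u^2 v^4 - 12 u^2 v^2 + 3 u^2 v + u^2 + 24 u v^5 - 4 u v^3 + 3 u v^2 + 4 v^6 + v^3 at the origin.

The Hessian of f at 0 has rank 1. Corank 1: A-series; mu = 2 gives A_2.

A2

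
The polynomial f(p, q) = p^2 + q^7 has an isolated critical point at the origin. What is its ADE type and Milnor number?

The Hessian of f at 0 is [[2, 0], [0, 0]] with rank 1, so corank 1. A Groebner basis of the Jacobian ideal J(f) in C{p,q} is {q^6, p}; counting standard monomials gives mu = 6. Corank 1: A-series; mu = 6 gives A_6.

Type A_{6}, Milnor number mu = 6.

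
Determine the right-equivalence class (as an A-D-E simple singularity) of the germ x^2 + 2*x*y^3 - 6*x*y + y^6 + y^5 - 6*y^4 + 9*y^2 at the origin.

The Hessian of f at 0 has rank 1. Corank 1: A-series; mu = 4 gives A_4.

A_4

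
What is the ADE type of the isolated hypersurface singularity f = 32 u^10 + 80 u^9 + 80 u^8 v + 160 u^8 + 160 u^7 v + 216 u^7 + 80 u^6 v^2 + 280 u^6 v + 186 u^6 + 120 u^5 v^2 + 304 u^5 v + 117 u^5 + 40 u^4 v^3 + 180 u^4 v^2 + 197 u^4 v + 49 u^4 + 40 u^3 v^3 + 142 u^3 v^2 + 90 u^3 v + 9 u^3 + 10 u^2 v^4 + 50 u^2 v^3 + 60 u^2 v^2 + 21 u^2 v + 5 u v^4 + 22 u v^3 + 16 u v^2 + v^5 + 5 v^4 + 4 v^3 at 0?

The Hessian of f at 0 has rank 0. Corank 2; j^3 = (u + v)*(3*u + 2*v)^2 has shape L^2 M (L != M), so D-series; mu = 5 gives D_5.

D5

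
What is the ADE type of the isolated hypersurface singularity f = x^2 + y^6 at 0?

The Hessian of f at 0 is [[2, 0], [0, 0]] with rank 1, so corank 1. A Groebner basis of the Jacobian ideal J(f) in C{x,y} is {y^5, x}; counting standard monomials gives mu = 5. Corank 1: A-series; mu = 5 gives A_5.

A_{5}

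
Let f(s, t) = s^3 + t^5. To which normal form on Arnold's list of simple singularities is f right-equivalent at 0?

E_{8}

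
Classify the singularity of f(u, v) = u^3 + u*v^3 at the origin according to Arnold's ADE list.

E_{7}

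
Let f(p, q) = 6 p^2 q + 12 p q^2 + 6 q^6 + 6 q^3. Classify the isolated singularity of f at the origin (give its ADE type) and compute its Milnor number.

Type D7, Milnor number mu = 7.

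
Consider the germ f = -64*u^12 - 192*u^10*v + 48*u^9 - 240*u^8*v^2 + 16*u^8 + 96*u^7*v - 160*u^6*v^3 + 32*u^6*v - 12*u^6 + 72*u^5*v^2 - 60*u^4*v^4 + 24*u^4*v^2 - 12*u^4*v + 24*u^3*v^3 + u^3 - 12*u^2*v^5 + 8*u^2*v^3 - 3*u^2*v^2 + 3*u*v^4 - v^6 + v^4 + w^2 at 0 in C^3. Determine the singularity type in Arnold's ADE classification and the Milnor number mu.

The Hessian of f at 0 has rank 1. Corank 2; j^3 = u^3 is a perfect cube, so E-series; the 4-jet and mu = 6 give E_6.

Type E_6, Milnor number mu = 6.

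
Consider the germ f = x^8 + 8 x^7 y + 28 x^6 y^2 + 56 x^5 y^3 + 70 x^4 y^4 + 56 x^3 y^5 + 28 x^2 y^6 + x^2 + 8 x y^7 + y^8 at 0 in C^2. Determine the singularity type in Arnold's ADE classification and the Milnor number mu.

The Hessian of f at 0 has rank 1. Corank 1: A-series; mu = 7 gives A_7.

Type A_7, Milnor number mu = 7.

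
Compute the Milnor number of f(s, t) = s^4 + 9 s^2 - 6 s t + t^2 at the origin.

3

The Hessian of f at 0 has rank 1. Corank 1: A-series; mu = 3 gives A_3.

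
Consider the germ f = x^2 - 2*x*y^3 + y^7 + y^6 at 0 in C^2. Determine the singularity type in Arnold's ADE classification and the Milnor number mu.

Type A6, Milnor number mu = 6.

The Hessian of f at 0 has rank 1. Corank 1: A-series; mu = 6 gives A_6.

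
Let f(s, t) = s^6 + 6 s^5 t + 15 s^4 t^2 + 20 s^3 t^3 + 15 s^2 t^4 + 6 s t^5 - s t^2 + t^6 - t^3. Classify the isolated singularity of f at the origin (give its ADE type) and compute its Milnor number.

Type D_{7}, Milnor number mu = 7.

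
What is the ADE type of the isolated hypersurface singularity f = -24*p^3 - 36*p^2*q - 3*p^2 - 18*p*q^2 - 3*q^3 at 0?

A2

The Hessian of f at 0 has rank 1. Corank 1: A-series; mu = 2 gives A_2.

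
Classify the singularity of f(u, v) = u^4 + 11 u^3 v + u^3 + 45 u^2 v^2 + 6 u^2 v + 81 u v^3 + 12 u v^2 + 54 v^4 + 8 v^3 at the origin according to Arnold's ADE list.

E_{7}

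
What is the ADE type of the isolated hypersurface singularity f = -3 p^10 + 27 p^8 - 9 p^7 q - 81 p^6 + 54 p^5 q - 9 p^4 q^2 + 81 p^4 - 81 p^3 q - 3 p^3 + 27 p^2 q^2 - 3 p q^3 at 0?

The Hessian of f at 0 is [[0, 0], [0, 0]] with rank 0, so corank 2. A Groebner basis of the Jacobian ideal J(f) in C{p,q} is {p^2/3 + q^4 + q^3/9, p^3, p^2*q - p^2/9 - q^3/27, -2*p^2/3 + p*q^2 - 2*q^3/9}; counting standard monomials gives mu = 7. Corank 2; j^3 = -3*p^3 is a perfect cube, so E-series; the 4-jet and mu = 7 give E_7.

E_7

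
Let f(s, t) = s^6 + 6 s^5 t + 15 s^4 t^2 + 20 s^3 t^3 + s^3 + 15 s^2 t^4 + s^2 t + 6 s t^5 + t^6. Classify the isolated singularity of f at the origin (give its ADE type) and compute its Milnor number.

Type D_7, Milnor number mu = 7.

The Hessian of f at 0 has rank 0. Corank 2; j^3 = s^2*(s + t) has shape L^2 M (L != M), so D-series; mu = 7 gives D_7.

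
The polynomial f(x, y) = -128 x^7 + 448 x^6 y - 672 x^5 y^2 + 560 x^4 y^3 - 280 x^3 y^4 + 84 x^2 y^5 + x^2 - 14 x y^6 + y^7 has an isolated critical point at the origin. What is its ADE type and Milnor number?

The Hessian of f at 0 is [[2, 0], [0, 0]] with rank 1, so corank 1. A Groebner basis of the Jacobian ideal J(f) in C{x,y} is {y^6, x}; counting standard monomials gives mu = 6. Corank 1: A-series; mu = 6 gives A_6.

Type A6, Milnor number mu = 6.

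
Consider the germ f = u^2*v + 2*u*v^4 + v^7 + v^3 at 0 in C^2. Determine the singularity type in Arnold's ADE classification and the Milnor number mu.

The Hessian of f at 0 is [[0, 0], [0, 0]] with rank 0, so corank 2. A Groebner basis of the Jacobian ideal J(f) in C{u,v} is {v^3, u^2 + 3*v^2, u*v}; counting standard monomials gives mu = 4. Corank 2; j^3 = v*(u^2 + v^2) splits into three distinct lines over C (the quadratic factor has nonzero discriminant), so D_4.

Type D_{4}, Milnor number mu = 4.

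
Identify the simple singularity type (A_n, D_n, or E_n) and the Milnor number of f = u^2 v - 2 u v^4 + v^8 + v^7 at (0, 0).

Type D_9, Milnor number mu = 9.

The Hessian of f at 0 has rank 0. Corank 2; j^3 = u^2*v has shape L^2 M (L != M), so D-series; mu = 9 gives D_9.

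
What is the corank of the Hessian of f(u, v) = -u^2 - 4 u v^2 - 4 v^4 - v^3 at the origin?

1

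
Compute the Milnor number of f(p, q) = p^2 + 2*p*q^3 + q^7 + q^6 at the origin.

6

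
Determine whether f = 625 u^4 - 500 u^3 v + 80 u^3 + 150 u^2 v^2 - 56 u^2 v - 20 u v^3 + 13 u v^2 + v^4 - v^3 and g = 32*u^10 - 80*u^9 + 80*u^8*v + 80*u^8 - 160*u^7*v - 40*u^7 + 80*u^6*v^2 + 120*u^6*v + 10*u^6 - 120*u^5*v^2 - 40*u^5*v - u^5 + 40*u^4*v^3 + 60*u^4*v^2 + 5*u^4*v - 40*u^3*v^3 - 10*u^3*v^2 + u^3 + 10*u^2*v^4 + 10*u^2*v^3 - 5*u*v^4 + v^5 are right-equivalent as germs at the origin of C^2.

No.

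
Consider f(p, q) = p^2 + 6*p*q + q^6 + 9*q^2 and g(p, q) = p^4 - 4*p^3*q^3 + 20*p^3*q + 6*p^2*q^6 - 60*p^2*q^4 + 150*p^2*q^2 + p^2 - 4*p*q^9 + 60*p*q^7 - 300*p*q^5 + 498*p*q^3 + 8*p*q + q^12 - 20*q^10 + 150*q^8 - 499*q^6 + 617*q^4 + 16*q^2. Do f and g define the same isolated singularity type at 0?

The Hessian of f at 0 is [[2, 6], [6, 18]] with rank 1, so corank 1. A Groebner basis of the Jacobian ideal J(f) in C{p,q} is {q^5, p + 3*q}; counting standard monomials gives mu = 5. Corank 1: A-series; mu = 5 gives A_5. The Hessian of g at 0 is [[2, 8], [8, 32]] with rank 1, so corank 1. A Groebner basis of the Jacobian ideal J(g) in C{p,q} is {q^3, p + 4*q}; counting standard monomials gives mu = 3. Corank 1: A-series; mu = 3 gives A_3. f is A_5 but g is A_3, hence not right-equivalent.

No.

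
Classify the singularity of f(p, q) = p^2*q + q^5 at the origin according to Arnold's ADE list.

The Hessian of f at 0 has rank 0. Corank 2; j^3 = p^2*q has shape L^2 M (L != M), so D-series; mu = 6 gives D_6.

D_{6}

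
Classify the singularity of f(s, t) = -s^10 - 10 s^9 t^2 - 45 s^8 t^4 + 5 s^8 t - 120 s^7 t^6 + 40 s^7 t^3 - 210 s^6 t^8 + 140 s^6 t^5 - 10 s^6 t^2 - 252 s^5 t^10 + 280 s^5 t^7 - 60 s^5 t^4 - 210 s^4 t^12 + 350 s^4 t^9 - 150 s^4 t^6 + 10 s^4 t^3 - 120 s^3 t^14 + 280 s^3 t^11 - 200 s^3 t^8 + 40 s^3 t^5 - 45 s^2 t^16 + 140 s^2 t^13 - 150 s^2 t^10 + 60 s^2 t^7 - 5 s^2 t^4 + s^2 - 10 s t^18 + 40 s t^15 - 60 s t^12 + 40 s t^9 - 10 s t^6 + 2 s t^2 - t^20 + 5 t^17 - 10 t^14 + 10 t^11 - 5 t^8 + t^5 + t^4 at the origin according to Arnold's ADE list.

A_4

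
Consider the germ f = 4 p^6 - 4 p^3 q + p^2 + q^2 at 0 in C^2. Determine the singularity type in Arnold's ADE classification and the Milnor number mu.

Type A_1, Milnor number mu = 1.

The Hessian of f at 0 has rank 2. Corank 0: nondegenerate Morse point, so A_1.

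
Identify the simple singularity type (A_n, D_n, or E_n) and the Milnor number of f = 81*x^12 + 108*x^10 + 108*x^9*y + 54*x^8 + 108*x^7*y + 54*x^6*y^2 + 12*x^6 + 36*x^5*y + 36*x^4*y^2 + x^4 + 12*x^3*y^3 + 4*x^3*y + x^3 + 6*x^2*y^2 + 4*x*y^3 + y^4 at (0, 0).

Type E_{6}, Milnor number mu = 6.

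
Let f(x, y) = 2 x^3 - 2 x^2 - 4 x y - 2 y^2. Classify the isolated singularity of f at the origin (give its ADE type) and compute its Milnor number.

The Hessian of f at 0 has rank 1. Corank 1: A-series; mu = 2 gives A_2.

Type A2, Milnor number mu = 2.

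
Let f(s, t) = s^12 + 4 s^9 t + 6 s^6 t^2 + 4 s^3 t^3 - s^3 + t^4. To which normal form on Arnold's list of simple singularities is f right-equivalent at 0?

The Hessian of f at 0 has rank 0. Corank 2; j^3 = -s^3 is a perfect cube, so E-series; the 4-jet and mu = 6 give E_6.

E_{6}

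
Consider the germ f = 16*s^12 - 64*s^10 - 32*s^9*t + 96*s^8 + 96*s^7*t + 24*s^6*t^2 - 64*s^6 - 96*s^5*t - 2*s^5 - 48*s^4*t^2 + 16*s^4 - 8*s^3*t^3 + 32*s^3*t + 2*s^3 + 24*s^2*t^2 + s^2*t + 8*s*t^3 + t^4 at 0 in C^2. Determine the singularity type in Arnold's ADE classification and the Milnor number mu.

Type D_{5}, Milnor number mu = 5.

The Hessian of f at 0 is [[0, 0], [0, 0]] with rank 0, so corank 2. A Groebner basis of the Jacobian ideal J(f) in C{s,t} is {s*t^2, -s*t/8 + t^3, s^2 + s*t/2}; counting standard monomials gives mu = 5. Corank 2; j^3 = s^2*(2*s + t) has shape L^2 M (L != M), so D-series; mu = 5 gives D_5.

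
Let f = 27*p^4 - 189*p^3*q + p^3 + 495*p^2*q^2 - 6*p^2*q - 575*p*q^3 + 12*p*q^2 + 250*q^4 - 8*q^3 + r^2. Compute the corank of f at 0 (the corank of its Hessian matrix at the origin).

Hessian at 0 has rank 1.

2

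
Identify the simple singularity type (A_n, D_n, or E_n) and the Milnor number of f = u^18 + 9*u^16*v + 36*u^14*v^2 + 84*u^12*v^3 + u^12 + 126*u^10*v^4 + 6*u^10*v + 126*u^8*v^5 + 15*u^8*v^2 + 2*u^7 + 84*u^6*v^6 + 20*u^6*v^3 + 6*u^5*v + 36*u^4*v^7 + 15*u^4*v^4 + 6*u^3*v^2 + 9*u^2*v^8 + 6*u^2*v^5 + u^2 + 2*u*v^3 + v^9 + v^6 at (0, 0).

Type A_{8}, Milnor number mu = 8.

The Hessian of f at 0 has rank 1. Corank 1: A-series; mu = 8 gives A_8.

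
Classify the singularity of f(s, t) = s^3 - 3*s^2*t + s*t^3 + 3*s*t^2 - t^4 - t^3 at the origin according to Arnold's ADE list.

E_7

The Hessian of f at 0 is [[0, 0], [0, 0]] with rank 0, so corank 2. A Groebner basis of the Jacobian ideal J(f) in C{s,t} is {s^3 - 3*s^2*t - 6*s^2 + 12*s*t - 6*t^2, 3*s^2 + s*t^2 - 6*s*t + 3*t^2, 3*s^2 - 6*s*t + t^3 + 3*t^2}; counting standard monomials gives mu = 7. Corank 2; j^3 = (s - t)^3 is a perfect cube, so E-series; the 4-jet and mu = 7 give E_7.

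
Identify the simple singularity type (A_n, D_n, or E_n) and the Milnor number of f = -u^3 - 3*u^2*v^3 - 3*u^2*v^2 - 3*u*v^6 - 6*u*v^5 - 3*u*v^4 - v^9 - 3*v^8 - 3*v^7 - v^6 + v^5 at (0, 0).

The Hessian of f at 0 is [[0, 0], [0, 0]] with rank 0, so corank 2. A Groebner basis of the Jacobian ideal J(f) in C{u,v} is {u^2/2 + u*v^3 + u*v^2, v^4, u^3, u^2*v - u^2 - 2*u*v^2}; counting standard monomials gives mu = 8. Corank 2; j^3 = -u^3 is a perfect cube, so E-series; the 5-jet and mu = 8 give E_8.

Type E8, Milnor number mu = 8.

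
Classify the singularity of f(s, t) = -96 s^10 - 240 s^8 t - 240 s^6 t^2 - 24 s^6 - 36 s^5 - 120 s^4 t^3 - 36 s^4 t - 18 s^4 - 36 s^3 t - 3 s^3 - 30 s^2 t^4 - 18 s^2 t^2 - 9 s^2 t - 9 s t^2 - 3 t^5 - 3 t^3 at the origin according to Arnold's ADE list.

The Hessian of f at 0 has rank 0. Corank 2; j^3 = -3*(s + t)^3 is a perfect cube, so E-series; the 5-jet and mu = 8 give E_8.

E_{8}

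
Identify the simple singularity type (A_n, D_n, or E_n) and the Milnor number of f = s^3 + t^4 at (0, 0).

Type E_6, Milnor number mu = 6.

The Hessian of f at 0 is [[0, 0], [0, 0]] with rank 0, so corank 2. A Groebner basis of the Jacobian ideal J(f) in C{s,t} is {t^3, s^2}; counting standard monomials gives mu = 6. Corank 2; j^3 = s^3 is a perfect cube, so E-series; the 4-jet and mu = 6 give E_6.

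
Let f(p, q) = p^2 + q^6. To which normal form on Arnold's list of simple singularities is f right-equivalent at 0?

The Hessian of f at 0 is [[2, 0], [0, 0]] with rank 1, so corank 1. A Groebner basis of the Jacobian ideal J(f) in C{p,q} is {q^5, p}; counting standard monomials gives mu = 5. Corank 1: A-series; mu = 5 gives A_5.

A_5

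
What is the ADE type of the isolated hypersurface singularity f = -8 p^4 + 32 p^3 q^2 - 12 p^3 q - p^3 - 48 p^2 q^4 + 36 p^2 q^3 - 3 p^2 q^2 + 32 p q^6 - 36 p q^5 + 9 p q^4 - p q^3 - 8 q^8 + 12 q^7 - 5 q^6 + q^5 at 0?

E_7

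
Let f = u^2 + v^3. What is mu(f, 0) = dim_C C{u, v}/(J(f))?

2

The Hessian of f at 0 has rank 1. Corank 1: A-series; mu = 2 gives A_2.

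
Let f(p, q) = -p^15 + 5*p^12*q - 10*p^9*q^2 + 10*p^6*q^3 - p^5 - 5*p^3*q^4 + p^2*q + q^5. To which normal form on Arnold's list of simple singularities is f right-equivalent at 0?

The Hessian of f at 0 has rank 0. Corank 2; j^3 = p^2*q has shape L^2 M (L != M), so D-series; mu = 6 gives D_6.

D_{6}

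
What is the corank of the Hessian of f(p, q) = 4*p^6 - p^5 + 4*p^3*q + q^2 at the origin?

1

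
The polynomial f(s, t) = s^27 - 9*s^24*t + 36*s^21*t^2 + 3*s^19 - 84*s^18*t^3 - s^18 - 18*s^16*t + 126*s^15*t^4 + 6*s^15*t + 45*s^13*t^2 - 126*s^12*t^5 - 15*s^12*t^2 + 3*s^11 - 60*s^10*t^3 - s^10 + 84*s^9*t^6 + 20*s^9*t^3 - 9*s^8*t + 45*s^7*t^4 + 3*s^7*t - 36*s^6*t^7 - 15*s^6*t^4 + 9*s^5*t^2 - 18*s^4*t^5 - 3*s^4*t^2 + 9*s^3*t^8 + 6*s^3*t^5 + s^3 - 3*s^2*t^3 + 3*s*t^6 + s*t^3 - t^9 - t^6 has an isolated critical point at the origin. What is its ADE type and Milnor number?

Type E_7, Milnor number mu = 7.

The Hessian of f at 0 is [[0, 0], [0, 0]] with rank 0, so corank 2. A Groebner basis of the Jacobian ideal J(f) in C{s,t} is {s^3, s*t^2, 3*s^2 + t^3}; counting standard monomials gives mu = 7. Corank 2; j^3 = s^3 is a perfect cube, so E-series; the 4-jet and mu = 7 give E_7.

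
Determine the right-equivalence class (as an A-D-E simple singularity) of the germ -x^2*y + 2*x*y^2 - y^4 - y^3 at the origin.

D5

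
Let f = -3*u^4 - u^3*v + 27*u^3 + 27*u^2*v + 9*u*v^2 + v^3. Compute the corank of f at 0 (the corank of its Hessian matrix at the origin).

The Hessian at 0 is [[0, 0], [0, 0]] of rank 0; hence corank 2.

2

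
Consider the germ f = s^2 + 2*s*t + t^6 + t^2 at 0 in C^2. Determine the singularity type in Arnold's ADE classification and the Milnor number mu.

The Hessian of f at 0 is [[2, 2], [2, 2]] with rank 1, so corank 1. A Groebner basis of the Jacobian ideal J(f) in C{s,t} is {t^5, s + t}; counting standard monomials gives mu = 5. Corank 1: A-series; mu = 5 gives A_5.

Type A_{5}, Milnor number mu = 5.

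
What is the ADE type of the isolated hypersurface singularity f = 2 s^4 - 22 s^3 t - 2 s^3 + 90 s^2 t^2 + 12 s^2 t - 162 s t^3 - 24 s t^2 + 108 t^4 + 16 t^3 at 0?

E_7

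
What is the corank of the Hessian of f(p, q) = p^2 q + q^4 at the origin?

2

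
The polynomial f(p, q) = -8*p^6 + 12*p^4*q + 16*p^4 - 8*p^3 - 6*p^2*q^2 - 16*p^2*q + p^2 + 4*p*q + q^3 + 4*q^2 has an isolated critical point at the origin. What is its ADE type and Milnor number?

Type A_{2}, Milnor number mu = 2.

The Hessian of f at 0 is [[2, 4], [4, 8]] with rank 1, so corank 1. A Groebner basis of the Jacobian ideal J(f) in C{p,q} is {q^2, p + 2*q}; counting standard monomials gives mu = 2. Corank 1: A-series; mu = 2 gives A_2.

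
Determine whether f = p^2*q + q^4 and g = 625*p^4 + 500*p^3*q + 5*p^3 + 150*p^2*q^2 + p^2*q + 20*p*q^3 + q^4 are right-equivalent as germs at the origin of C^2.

Yes.

The Hessian of f at 0 has rank 0. Corank 2; j^3 = p^2*q has shape L^2 M (L != M), so D-series; mu = 5 gives D_5. The Hessian of g at 0 has rank 0. Corank 2; j^3 = p^2*(5*p + q) has shape L^2 M (L != M), so D-series; mu = 5 gives D_5. Both have type D_5, hence right-equivalent.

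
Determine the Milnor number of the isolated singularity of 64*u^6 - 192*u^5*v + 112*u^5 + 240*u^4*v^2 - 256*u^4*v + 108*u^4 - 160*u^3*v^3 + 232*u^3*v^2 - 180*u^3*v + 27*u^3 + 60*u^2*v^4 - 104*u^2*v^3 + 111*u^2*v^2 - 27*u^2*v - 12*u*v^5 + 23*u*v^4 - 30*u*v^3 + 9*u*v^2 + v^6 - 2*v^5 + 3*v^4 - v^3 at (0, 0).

8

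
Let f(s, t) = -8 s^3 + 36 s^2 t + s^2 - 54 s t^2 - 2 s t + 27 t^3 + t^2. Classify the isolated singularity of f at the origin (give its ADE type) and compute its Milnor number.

Type A_2, Milnor number mu = 2.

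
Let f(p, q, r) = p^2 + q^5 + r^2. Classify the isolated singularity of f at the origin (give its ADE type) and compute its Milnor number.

Type A_{4}, Milnor number mu = 4.

The Hessian of f at 0 has rank 2. Corank 1: A-series; mu = 4 gives A_4.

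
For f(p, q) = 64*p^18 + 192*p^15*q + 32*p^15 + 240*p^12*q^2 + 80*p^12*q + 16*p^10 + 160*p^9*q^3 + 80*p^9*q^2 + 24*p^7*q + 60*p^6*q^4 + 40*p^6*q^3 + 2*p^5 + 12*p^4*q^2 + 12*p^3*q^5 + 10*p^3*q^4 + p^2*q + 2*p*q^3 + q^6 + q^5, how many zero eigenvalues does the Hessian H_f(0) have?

The Hessian at 0 is [[0, 0], [0, 0]] of rank 0; hence corank 2.

2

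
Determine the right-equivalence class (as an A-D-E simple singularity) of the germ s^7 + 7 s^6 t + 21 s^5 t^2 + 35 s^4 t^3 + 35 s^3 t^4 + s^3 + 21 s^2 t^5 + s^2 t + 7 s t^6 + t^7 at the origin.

D_8

The Hessian of f at 0 has rank 0. Corank 2; j^3 = s^2*(s + t) has shape L^2 M (L != M), so D-series; mu = 8 gives D_8.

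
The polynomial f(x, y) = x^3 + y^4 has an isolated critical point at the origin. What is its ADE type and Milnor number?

Type E_{6}, Milnor number mu = 6.

The Hessian of f at 0 is [[0, 0], [0, 0]] with rank 0, so corank 2. A Groebner basis of the Jacobian ideal J(f) in C{x,y} is {y^3, x^2}; counting standard monomials gives mu = 6. Corank 2; j^3 = x^3 is a perfect cube, so E-series; the 4-jet and mu = 6 give E_6.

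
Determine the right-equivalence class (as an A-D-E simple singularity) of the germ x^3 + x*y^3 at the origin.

E_7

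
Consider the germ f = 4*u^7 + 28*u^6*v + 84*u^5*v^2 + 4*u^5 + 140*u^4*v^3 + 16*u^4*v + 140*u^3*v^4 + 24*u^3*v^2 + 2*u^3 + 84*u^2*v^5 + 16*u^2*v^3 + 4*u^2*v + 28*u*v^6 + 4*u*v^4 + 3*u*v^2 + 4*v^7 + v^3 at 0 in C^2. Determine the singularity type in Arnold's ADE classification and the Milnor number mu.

The Hessian of f at 0 has rank 0. Corank 2; j^3 = (u + v)*(2*u^2 + 2*u*v + v^2) splits into three distinct lines over C (the quadratic factor has nonzero discriminant), so D_4.

Type D_{4}, Milnor number mu = 4.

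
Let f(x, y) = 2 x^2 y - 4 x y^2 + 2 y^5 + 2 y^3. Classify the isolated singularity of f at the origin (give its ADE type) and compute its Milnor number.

Type D6, Milnor number mu = 6.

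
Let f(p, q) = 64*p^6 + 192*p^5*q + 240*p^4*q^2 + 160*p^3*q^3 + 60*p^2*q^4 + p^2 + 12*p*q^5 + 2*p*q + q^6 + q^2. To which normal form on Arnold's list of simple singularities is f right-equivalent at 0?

A_5

The Hessian of f at 0 is [[2, 2], [2, 2]] with rank 1, so corank 1. A Groebner basis of the Jacobian ideal J(f) in C{p,q} is {q^5, p + q}; counting standard monomials gives mu = 5. Corank 1: A-series; mu = 5 gives A_5.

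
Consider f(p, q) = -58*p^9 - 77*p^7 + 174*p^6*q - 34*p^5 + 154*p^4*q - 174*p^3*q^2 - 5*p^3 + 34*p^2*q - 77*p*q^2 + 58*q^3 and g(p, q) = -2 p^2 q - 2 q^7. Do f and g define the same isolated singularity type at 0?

The Hessian of f at 0 is [[0, 0], [0, 0]] with rank 0, so corank 2. A Groebner basis of the Jacobian ideal J(f) in C{p,q} is {q^3, p^2 - 13*q^2, p*q - 4*q^2}; counting standard monomials gives mu = 4. Corank 2; j^3 = -(p - 2*q)*(5*p^2 - 24*p*q + 29*q^2) splits into three distinct lines over C (the quadratic factor has nonzero discriminant), so D_4. The Hessian of g at 0 is [[0, 0], [0, 0]] with rank 0, so corank 2. A Groebner basis of the Jacobian ideal J(g) in C{p,q} is {p^2/7 + q^6, p^3, p*q}; counting standard monomials gives mu = 8. Corank 2; j^3 = -2*p^2*q has shape L^2 M (L != M), so D-series; mu = 8 gives D_8. f is D_4 but g is D_8, hence not right-equivalent.

No.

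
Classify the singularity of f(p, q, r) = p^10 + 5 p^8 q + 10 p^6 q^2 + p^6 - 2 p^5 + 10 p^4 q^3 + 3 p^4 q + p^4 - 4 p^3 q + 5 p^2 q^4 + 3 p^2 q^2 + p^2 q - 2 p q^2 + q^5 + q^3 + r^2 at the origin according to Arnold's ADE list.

The Hessian of f at 0 has rank 1. Corank 2; j^3 = q*(p - q)^2 has shape L^2 M (L != M), so D-series; mu = 6 gives D_6.

D_6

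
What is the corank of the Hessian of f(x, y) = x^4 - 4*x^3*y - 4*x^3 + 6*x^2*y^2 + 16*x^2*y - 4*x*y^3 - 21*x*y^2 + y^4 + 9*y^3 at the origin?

2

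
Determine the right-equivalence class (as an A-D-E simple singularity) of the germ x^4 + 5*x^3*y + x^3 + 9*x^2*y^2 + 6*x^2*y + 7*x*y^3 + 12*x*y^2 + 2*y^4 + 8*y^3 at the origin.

The Hessian of f at 0 has rank 0. Corank 2; j^3 = (x + 2*y)^3 is a perfect cube, so E-series; the 4-jet and mu = 7 give E_7.

E7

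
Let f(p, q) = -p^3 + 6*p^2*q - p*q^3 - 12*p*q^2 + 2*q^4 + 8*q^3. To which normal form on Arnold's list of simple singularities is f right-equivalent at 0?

The Hessian of f at 0 has rank 0. Corank 2; j^3 = -(p - 2*q)^3 is a perfect cube, so E-series; the 4-jet and mu = 7 give E_7.

E_7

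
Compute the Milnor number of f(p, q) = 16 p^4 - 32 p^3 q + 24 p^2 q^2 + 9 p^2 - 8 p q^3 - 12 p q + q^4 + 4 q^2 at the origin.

3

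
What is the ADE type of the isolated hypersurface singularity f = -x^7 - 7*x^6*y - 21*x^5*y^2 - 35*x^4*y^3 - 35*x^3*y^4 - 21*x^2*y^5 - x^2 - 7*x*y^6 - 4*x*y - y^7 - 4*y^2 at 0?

A_6

The Hessian of f at 0 has rank 1. Corank 1: A-series; mu = 6 gives A_6.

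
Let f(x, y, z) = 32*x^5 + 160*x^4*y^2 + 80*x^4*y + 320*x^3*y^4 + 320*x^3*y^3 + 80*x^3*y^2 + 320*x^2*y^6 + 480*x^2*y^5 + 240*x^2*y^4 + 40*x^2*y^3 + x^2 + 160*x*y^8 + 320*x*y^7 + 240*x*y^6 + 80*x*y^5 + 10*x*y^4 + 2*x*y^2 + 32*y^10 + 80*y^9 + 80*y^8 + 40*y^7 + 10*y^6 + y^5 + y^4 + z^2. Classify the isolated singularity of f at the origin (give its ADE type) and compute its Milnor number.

The Hessian of f at 0 is [[2, 0, 0], [0, 0, 0], [0, 0, 2]] with rank 2, so corank 1. A Groebner basis of the Jacobian ideal J(f) in C{x,y,z} is {x^2, x + y^2, z}; counting standard monomials gives mu = 4. Corank 1: A-series; mu = 4 gives A_4.

Type A_{4}, Milnor number mu = 4.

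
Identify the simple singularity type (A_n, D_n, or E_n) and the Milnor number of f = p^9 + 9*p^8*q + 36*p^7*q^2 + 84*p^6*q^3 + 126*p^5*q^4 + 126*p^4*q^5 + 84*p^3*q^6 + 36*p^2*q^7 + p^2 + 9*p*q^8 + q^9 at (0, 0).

Type A_{8}, Milnor number mu = 8.

The Hessian of f at 0 has rank 1. Corank 1: A-series; mu = 8 gives A_8.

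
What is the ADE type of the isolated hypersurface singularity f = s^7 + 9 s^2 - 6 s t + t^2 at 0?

The Hessian of f at 0 has rank 1. Corank 1: A-series; mu = 6 gives A_6.

A6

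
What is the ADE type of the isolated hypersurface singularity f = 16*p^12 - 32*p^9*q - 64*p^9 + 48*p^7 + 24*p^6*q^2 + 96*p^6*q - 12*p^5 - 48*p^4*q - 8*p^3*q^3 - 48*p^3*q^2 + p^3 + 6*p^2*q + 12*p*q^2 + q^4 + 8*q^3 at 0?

E_{6}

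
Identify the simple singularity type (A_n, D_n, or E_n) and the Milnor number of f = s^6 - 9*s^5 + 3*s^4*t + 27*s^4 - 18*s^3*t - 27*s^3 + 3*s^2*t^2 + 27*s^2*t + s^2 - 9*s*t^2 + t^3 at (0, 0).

The Hessian of f at 0 has rank 1. Corank 1: A-series; mu = 2 gives A_2.

Type A2, Milnor number mu = 2.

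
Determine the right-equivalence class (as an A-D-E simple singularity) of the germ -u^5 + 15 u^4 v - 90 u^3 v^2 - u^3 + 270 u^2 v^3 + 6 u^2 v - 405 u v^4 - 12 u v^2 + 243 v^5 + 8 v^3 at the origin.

E_8

The Hessian of f at 0 is [[0, 0], [0, 0]] with rank 0, so corank 2. A Groebner basis of the Jacobian ideal J(f) in C{u,v} is {v^5, u*v^3 - 9*v^4/4, u^2 - 4*u*v + 4*v^2}; counting standard monomials gives mu = 8. Corank 2; j^3 = -(u - 2*v)^3 is a perfect cube, so E-series; the 5-jet and mu = 8 give E_8.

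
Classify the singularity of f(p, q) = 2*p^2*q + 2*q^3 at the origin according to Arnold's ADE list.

The Hessian of f at 0 is [[0, 0], [0, 0]] with rank 0, so corank 2. A Groebner basis of the Jacobian ideal J(f) in C{p,q} is {q^3, p^2 + 3*q^2, p*q}; counting standard monomials gives mu = 4. Corank 2; j^3 = 2*q*(p^2 + q^2) splits into three distinct lines over C (the quadratic factor has nonzero discriminant), so D_4.

D_4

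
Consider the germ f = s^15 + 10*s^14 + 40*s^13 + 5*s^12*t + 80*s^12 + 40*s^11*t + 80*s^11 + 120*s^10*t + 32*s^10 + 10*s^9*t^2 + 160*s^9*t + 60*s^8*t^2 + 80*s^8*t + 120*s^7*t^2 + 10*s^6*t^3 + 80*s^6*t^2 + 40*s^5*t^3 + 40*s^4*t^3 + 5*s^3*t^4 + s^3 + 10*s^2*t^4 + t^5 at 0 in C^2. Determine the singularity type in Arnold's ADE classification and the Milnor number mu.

Type E_8, Milnor number mu = 8.

The Hessian of f at 0 is [[0, 0], [0, 0]] with rank 0, so corank 2. A Groebner basis of the Jacobian ideal J(f) in C{s,t} is {t^4, s^2}; counting standard monomials gives mu = 8. Corank 2; j^3 = s^3 is a perfect cube, so E-series; the 5-jet and mu = 8 give E_8.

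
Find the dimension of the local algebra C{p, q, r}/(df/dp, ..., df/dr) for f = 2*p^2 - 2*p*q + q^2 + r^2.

1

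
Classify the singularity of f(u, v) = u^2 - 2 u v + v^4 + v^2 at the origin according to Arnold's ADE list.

The Hessian of f at 0 has rank 1. Corank 1: A-series; mu = 3 gives A_3.

A3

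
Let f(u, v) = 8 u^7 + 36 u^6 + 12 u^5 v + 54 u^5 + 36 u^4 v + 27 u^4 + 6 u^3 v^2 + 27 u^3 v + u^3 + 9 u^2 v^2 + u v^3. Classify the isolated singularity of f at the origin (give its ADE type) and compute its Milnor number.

The Hessian of f at 0 is [[0, 0], [0, 0]] with rank 0, so corank 2. A Groebner basis of the Jacobian ideal J(f) in C{u,v} is {u^2/3 + v^4 + v^3/9, u^3, u^2*v - u^2/9 - v^3/27, 2*u^2/3 + u*v^2 + 2*v^3/9}; counting standard monomials gives mu = 7. Corank 2; j^3 = u^3 is a perfect cube, so E-series; the 4-jet and mu = 7 give E_7.

Type E_7, Milnor number mu = 7.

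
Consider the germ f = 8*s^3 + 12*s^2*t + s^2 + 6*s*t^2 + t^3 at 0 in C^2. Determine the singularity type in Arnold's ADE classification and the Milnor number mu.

Type A_2, Milnor number mu = 2.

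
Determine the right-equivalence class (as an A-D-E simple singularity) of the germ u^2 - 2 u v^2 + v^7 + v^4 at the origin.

The Hessian of f at 0 is [[2, 0], [0, 0]] with rank 1, so corank 1. A Groebner basis of the Jacobian ideal J(f) in C{u,v} is {u^3, -u + v^2}; counting standard monomials gives mu = 6. Corank 1: A-series; mu = 6 gives A_6.

A_6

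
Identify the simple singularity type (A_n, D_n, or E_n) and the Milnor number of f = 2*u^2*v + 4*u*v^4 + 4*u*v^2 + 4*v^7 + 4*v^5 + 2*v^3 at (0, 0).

The Hessian of f at 0 has rank 0. Corank 2; j^3 = 2*v*(u + v)^2 has shape L^2 M (L != M), so D-series; mu = 8 gives D_8.

Type D_{8}, Milnor number mu = 8.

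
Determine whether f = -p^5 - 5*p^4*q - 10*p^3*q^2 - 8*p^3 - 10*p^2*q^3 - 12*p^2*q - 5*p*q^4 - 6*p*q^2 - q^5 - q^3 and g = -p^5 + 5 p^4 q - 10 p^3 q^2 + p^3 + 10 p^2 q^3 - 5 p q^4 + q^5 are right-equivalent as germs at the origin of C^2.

The Hessian of f at 0 has rank 0. Corank 2; j^3 = -(2*p + q)^3 is a perfect cube, so E-series; the 5-jet and mu = 8 give E_8. The Hessian of g at 0 has rank 0. Corank 2; j^3 = p^3 is a perfect cube, so E-series; the 5-jet and mu = 8 give E_8. Both have type E_8, hence right-equivalent.

Yes.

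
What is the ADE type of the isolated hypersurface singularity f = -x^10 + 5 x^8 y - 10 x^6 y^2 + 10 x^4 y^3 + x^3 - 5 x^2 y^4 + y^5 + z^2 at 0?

The Hessian of f at 0 is [[0, 0, 0], [0, 0, 0], [0, 0, 2]] with rank 1, so corank 2. A Groebner basis of the Jacobian ideal J(f) in C{x,y,z} is {y^4, x^2, z}; counting standard monomials gives mu = 8. Corank 2; j^3 = x^3 is a perfect cube, so E-series; the 5-jet and mu = 8 give E_8.

E_{8}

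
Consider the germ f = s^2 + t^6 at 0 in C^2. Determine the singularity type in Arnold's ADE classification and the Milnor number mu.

Type A_{5}, Milnor number mu = 5.

The Hessian of f at 0 is [[2, 0], [0, 0]] with rank 1, so corank 1. A Groebner basis of the Jacobian ideal J(f) in C{s,t} is {t^5, s}; counting standard monomials gives mu = 5. Corank 1: A-series; mu = 5 gives A_5.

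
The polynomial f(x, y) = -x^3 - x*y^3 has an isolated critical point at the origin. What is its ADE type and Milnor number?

The Hessian of f at 0 has rank 0. Corank 2; j^3 = -x^3 is a perfect cube, so E-series; the 4-jet and mu = 7 give E_7.

Type E_{7}, Milnor number mu = 7.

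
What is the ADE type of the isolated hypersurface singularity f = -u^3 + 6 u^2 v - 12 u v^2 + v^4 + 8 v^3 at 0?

E_6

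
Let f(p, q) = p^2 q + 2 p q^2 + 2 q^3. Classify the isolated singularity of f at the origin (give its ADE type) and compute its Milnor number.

Type D_{4}, Milnor number mu = 4.

The Hessian of f at 0 has rank 0. Corank 2; j^3 = q*(p^2 + 2*p*q + 2*q^2) splits into three distinct lines over C (the quadratic factor has nonzero discriminant), so D_4.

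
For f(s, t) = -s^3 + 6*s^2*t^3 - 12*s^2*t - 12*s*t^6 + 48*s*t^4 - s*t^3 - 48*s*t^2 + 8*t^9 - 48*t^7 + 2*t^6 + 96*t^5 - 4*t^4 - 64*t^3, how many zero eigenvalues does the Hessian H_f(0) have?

Hessian at 0 has rank 0.

2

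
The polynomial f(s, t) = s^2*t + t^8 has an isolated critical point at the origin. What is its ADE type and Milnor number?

Type D_9, Milnor number mu = 9.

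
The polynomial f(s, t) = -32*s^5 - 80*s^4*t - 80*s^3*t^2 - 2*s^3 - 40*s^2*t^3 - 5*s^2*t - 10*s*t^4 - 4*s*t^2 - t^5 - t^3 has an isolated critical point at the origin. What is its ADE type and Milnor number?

Type D_6, Milnor number mu = 6.

The Hessian of f at 0 has rank 0. Corank 2; j^3 = -(s + t)^2*(2*s + t) has shape L^2 M (L != M), so D-series; mu = 6 gives D_6.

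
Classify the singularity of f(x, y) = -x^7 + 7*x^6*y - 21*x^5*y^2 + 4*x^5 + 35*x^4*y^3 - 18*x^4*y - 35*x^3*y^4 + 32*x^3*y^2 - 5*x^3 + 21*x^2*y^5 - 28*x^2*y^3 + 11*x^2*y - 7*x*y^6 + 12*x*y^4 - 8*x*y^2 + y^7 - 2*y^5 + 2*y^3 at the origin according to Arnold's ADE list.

The Hessian of f at 0 is [[0, 0], [0, 0]] with rank 0, so corank 2. A Groebner basis of the Jacobian ideal J(f) in C{x,y} is {y^3, x^2 + 2*y^2, x*y + y^2}; counting standard monomials gives mu = 4. Corank 2; j^3 = -(x - y)*(5*x^2 - 6*x*y + 2*y^2) splits into three distinct lines over C (the quadratic factor has nonzero discriminant), so D_4.

D_4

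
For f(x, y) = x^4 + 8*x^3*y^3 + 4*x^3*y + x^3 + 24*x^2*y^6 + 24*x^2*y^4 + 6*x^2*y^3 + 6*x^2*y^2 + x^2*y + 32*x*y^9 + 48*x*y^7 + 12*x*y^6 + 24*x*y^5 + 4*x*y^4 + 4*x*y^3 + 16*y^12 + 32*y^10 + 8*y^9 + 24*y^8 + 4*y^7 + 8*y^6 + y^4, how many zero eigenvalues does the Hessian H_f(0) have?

The Hessian at 0 is [[0, 0], [0, 0]] of rank 0; hence corank 2.

2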